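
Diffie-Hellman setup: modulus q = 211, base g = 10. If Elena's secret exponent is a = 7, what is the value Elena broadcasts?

Public value = 10^7 (mod 211).
10^1 ≡ 10 (mod 211)
10^2 = (10^1)^2 ≡ 10^2 = 100 ≡ 100 (mod 211)
10^4 = (10^2)^2 ≡ 100^2 = 10000 ≡ 83 (mod 211)
10^7 = 10^4 · 10^2 · 10^1 ≡ 83 · 100 · 10 ≡ 77 (mod 211).

77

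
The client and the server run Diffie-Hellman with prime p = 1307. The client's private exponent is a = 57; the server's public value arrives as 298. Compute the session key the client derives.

458

Shared key K = 298^57 mod 1307.
298^1 ≡ 298 (mod 1307)
298^2 = (298^1)^2 ≡ 298^2 = 88804 ≡ 1235 (mod 1307)
298^4 = (298^2)^2 ≡ 1235^2 = 1525225 ≡ 1263 (mod 1307)
298^8 = (298^4)^2 ≡ 1263^2 = 1595169 ≡ 629 (mod 1307)
298^16 = (298^8)^2 ≡ 629^2 = 395641 ≡ 927 (mod 1307)
298^32 = (298^16)^2 ≡ 927^2 = 859329 ≡ 630 (mod 1307)
298^57 = 298^32 · 298^16 · 298^8 · 298^1 ≡ 630 · 927 · 629 · 298 ≡ 458 (mod 1307).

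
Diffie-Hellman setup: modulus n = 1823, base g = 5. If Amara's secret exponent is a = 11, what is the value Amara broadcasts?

893

Public value = 5^11 (mod 1823).
5^1 ≡ 5 (mod 1823)
5^2 = (5^1)^2 ≡ 5^2 = 25 ≡ 25 (mod 1823)
5^4 = (5^2)^2 ≡ 25^2 = 625 ≡ 625 (mod 1823)
5^8 = (5^4)^2 ≡ 625^2 = 390625 ≡ 503 (mod 1823)
5^11 = 5^8 · 5^2 · 5^1 ≡ 503 · 25 · 5 ≡ 893 (mod 1823).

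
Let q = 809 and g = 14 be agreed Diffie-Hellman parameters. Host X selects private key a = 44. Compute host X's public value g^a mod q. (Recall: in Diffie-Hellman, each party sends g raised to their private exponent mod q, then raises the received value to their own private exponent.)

435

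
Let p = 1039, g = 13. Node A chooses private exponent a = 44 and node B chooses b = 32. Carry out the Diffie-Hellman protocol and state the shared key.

321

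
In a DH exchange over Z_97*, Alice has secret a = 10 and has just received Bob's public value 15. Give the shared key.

Shared key K = 15^10 mod 97.
15^1 ≡ 15 (mod 97)
15^2 = (15^1)^2 ≡ 15^2 = 225 ≡ 31 (mod 97)
15^4 = (15^2)^2 ≡ 31^2 = 961 ≡ 88 (mod 97)
15^8 = (15^4)^2 ≡ 88^2 = 7744 ≡ 81 (mod 97)
15^10 = 15^8 · 15^2 ≡ 81 · 31 ≡ 86 (mod 97).

86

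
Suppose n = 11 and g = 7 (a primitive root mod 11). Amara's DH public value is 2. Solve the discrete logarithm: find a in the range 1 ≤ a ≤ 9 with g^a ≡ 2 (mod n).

Try successive powers of 7 modulo 11:
7^1 ≡ 7
7^2 ≡ 5
7^3 ≡ 2
Found: a = 3.

3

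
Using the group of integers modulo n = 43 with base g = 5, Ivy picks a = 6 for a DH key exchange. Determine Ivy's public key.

16

Public value = 5^{6} \pmod{43}.
5^1 ≡ 5 (mod 43)
5^2 = (5^1)^2 ≡ 5^2 = 25 ≡ 25 (mod 43)
5^4 = (5^2)^2 ≡ 25^2 = 625 ≡ 23 (mod 43)
5^6 = 5^4 · 5^2 ≡ 23 · 25 ≡ 16 (mod 43).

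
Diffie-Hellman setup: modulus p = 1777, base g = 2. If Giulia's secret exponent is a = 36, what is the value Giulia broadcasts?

Public value = 2^36 (mod 1777).
2^1 ≡ 2 (mod 1777)
2^2 = (2^1)^2 ≡ 2^2 = 4 ≡ 4 (mod 1777)
2^4 = (2^2)^2 ≡ 4^2 = 16 ≡ 16 (mod 1777)
2^8 = (2^4)^2 ≡ 16^2 = 256 ≡ 256 (mod 1777)
2^16 = (2^8)^2 ≡ 256^2 = 65536 ≡ 1564 (mod 1777)
2^32 = (2^16)^2 ≡ 1564^2 = 2446096 ≡ 944 (mod 1777)
2^36 = 2^32 · 2^4 ≡ 944 · 16 ≡ 888 (mod 1777).

888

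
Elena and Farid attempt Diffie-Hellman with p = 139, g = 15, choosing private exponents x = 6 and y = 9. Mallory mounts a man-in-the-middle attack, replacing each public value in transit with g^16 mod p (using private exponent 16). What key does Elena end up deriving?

106

Elena receives Mallory's public value M = 15^16 mod 139 instead of the honest one.
15^1 ≡ 15 (mod 139)
15^2 = (15^1)^2 ≡ 15^2 = 225 ≡ 86 (mod 139)
15^4 = (15^2)^2 ≡ 86^2 = 7396 ≡ 29 (mod 139)
15^8 = (15^4)^2 ≡ 29^2 = 841 ≡ 7 (mod 139)
15^16 = (15^8)^2 ≡ 7^2 = 49 ≡ 49 (mod 139)
So M = 49. Elena computes K = M^6 mod 139.
49^1 ≡ 49 (mod 139)
49^2 = (49^1)^2 ≡ 49^2 = 2401 ≡ 38 (mod 139)
49^4 = (49^2)^2 ≡ 38^2 = 1444 ≡ 54 (mod 139)
49^6 = 49^4 · 49^2 ≡ 54 · 38 ≡ 106 (mod 139).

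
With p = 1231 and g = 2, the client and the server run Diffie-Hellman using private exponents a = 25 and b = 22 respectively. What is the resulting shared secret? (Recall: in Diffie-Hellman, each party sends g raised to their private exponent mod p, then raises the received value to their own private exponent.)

1192

The client sends A = g^a mod p = 2^25 mod 1231.
2^1 ≡ 2 (mod 1231)
2^2 = (2^1)^2 ≡ 2^2 = 4 ≡ 4 (mod 1231)
2^4 = (2^2)^2 ≡ 4^2 = 16 ≡ 16 (mod 1231)
2^8 = (2^4)^2 ≡ 16^2 = 256 ≡ 256 (mod 1231)
2^16 = (2^8)^2 ≡ 256^2 = 65536 ≡ 293 (mod 1231)
2^25 = 2^16 · 2^8 · 2^1 ≡ 293 · 256 · 2 ≡ 1065 (mod 1231).
So A = 1065. The server then computes K = A^b mod p = 1065^22 mod 1231.
1065^1 ≡ 1065 (mod 1231)
1065^2 = (1065^1)^2 ≡ 1065^2 = 1134225 ≡ 474 (mod 1231)
1065^4 = (1065^2)^2 ≡ 474^2 = 224676 ≡ 634 (mod 1231)
1065^8 = (1065^4)^2 ≡ 634^2 = 401956 ≡ 650 (mod 1231)
1065^16 = (1065^8)^2 ≡ 650^2 = 422500 ≡ 267 (mod 1231)
1065^22 = 1065^16 · 1065^4 · 1065^2 ≡ 267 · 634 · 474 ≡ 1192 (mod 1231).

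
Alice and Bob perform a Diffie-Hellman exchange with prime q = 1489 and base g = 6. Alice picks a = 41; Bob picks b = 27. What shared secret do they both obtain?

Bob sends B = g^b mod q = 6^27 mod 1489.
6^1 ≡ 6 (mod 1489)
6^2 = (6^1)^2 ≡ 6^2 = 36 ≡ 36 (mod 1489)
6^4 = (6^2)^2 ≡ 36^2 = 1296 ≡ 1296 (mod 1489)
6^8 = (6^4)^2 ≡ 1296^2 = 1679616 ≡ 24 (mod 1489)
6^16 = (6^8)^2 ≡ 24^2 = 576 ≡ 576 (mod 1489)
6^27 = 6^16 · 6^8 · 6^2 · 6^1 ≡ 576 · 24 · 36 · 6 ≡ 539 (mod 1489).
So B = 539. Alice then computes K = B^a mod q = 539^41 mod 1489.
539^1 ≡ 539 (mod 1489)
539^2 = (539^1)^2 ≡ 539^2 = 290521 ≡ 166 (mod 1489)
539^4 = (539^2)^2 ≡ 166^2 = 27556 ≡ 754 (mod 1489)
539^8 = (539^4)^2 ≡ 754^2 = 568516 ≡ 1207 (mod 1489)
539^16 = (539^8)^2 ≡ 1207^2 = 1456849 ≡ 607 (mod 1489)
539^32 = (539^16)^2 ≡ 607^2 = 368449 ≡ 666 (mod 1489)
539^41 = 539^32 · 539^8 · 539^1 ≡ 666 · 1207 · 539 ≡ 486 (mod 1489).

486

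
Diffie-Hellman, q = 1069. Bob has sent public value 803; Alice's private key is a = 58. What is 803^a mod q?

211

Shared key K = 803^58 mod 1069.
803^1 ≡ 803 (mod 1069)
803^2 = (803^1)^2 ≡ 803^2 = 644809 ≡ 202 (mod 1069)
803^4 = (803^2)^2 ≡ 202^2 = 40804 ≡ 182 (mod 1069)
803^8 = (803^4)^2 ≡ 182^2 = 33124 ≡ 1054 (mod 1069)
803^16 = (803^8)^2 ≡ 1054^2 = 1110916 ≡ 225 (mod 1069)
803^32 = (803^16)^2 ≡ 225^2 = 50625 ≡ 382 (mod 1069)
803^58 = 803^32 · 803^16 · 803^8 · 803^2 ≡ 382 · 225 · 1054 · 202 ≡ 211 (mod 1069).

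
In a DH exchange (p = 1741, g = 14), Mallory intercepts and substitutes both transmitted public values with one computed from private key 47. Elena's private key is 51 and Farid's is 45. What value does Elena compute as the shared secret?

1120

Elena receives Mallory's public value M = 14^47 mod 1741 instead of the honest one.
14^1 ≡ 14 (mod 1741)
14^2 = (14^1)^2 ≡ 14^2 = 196 ≡ 196 (mod 1741)
14^4 = (14^2)^2 ≡ 196^2 = 38416 ≡ 114 (mod 1741)
14^8 = (14^4)^2 ≡ 114^2 = 12996 ≡ 809 (mod 1741)
14^16 = (14^8)^2 ≡ 809^2 = 654481 ≡ 1606 (mod 1741)
14^32 = (14^16)^2 ≡ 1606^2 = 2579236 ≡ 815 (mod 1741)
14^47 = 14^32 · 14^8 · 14^4 · 14^2 · 14^1 ≡ 815 · 809 · 114 · 196 · 14 ≡ 473 (mod 1741).
So M = 473. Elena computes K = M^51 mod 1741.
473^1 ≡ 473 (mod 1741)
473^2 = (473^1)^2 ≡ 473^2 = 223729 ≡ 881 (mod 1741)
473^4 = (473^2)^2 ≡ 881^2 = 776161 ≡ 1416 (mod 1741)
473^8 = (473^4)^2 ≡ 1416^2 = 2005056 ≡ 1165 (mod 1741)
473^16 = (473^8)^2 ≡ 1165^2 = 1357225 ≡ 986 (mod 1741)
473^32 = (473^16)^2 ≡ 986^2 = 972196 ≡ 718 (mod 1741)
473^51 = 473^32 · 473^16 · 473^2 · 473^1 ≡ 718 · 986 · 881 · 473 ≡ 1120 (mod 1741).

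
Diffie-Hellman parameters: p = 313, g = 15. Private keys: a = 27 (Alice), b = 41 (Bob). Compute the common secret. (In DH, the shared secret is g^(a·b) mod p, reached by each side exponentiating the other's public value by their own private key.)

Bob sends B = g^b mod p = 15^41 mod 313.
15^1 ≡ 15 (mod 313)
15^2 = (15^1)^2 ≡ 15^2 = 225 ≡ 225 (mod 313)
15^4 = (15^2)^2 ≡ 225^2 = 50625 ≡ 232 (mod 313)
15^8 = (15^4)^2 ≡ 232^2 = 53824 ≡ 301 (mod 313)
15^16 = (15^8)^2 ≡ 301^2 = 90601 ≡ 144 (mod 313)
15^32 = (15^16)^2 ≡ 144^2 = 20736 ≡ 78 (mod 313)
15^41 = 15^32 · 15^8 · 15^1 ≡ 78 · 301 · 15 ≡ 45 (mod 313).
So B = 45. Alice then computes K = B^a mod p = 45^27 mod 313.
45^1 ≡ 45 (mod 313)
45^2 = (45^1)^2 ≡ 45^2 = 2025 ≡ 147 (mod 313)
45^4 = (45^2)^2 ≡ 147^2 = 21609 ≡ 12 (mod 313)
45^8 = (45^4)^2 ≡ 12^2 = 144 ≡ 144 (mod 313)
45^16 = (45^8)^2 ≡ 144^2 = 20736 ≡ 78 (mod 313)
45^27 = 45^16 · 45^8 · 45^2 · 45^1 ≡ 78 · 144 · 147 · 45 ≡ 53 (mod 313).

53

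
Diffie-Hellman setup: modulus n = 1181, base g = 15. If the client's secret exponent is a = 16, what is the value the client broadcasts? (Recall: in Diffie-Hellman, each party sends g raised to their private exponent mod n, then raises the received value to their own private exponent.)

587

Public value = 15^16 mod 1181.
15^1 ≡ 15 (mod 1181)
15^2 = (15^1)^2 ≡ 15^2 = 225 ≡ 225 (mod 1181)
15^4 = (15^2)^2 ≡ 225^2 = 50625 ≡ 1023 (mod 1181)
15^8 = (15^4)^2 ≡ 1023^2 = 1046529 ≡ 163 (mod 1181)
15^16 = (15^8)^2 ≡ 163^2 = 26569 ≡ 587 (mod 1181)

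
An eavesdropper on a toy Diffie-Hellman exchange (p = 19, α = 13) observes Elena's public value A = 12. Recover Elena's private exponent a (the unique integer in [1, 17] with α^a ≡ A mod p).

Try successive powers of 13 modulo 19:
13^1 ≡ 13
13^2 ≡ 17
13^3 ≡ 12
Found: a = 3.

3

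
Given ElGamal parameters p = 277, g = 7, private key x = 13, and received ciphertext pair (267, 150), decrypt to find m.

Shared mask s = c₁^x mod p = 267^13 mod 277.
267^1 ≡ 267 (mod 277)
267^2 = (267^1)^2 ≡ 267^2 = 71289 ≡ 100 (mod 277)
267^4 = (267^2)^2 ≡ 100^2 = 10000 ≡ 28 (mod 277)
267^8 = (267^4)^2 ≡ 28^2 = 784 ≡ 230 (mod 277)
267^13 = 267^8 · 267^4 · 267^1 ≡ 230 · 28 · 267 ≡ 141 (mod 277).
So s = 141; s⁻¹ ≡ 222 (mod 277).
m = c₂ · s⁻¹ mod 277 = 150 · 222 mod 277 = 60.

60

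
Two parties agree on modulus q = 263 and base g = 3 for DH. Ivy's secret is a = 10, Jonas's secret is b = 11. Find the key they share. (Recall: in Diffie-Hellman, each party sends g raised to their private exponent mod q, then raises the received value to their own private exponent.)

Jonas sends B = g^b mod q = 3^11 mod 263.
3^1 ≡ 3 (mod 263)
3^2 = (3^1)^2 ≡ 3^2 = 9 ≡ 9 (mod 263)
3^4 = (3^2)^2 ≡ 9^2 = 81 ≡ 81 (mod 263)
3^8 = (3^4)^2 ≡ 81^2 = 6561 ≡ 249 (mod 263)
3^11 = 3^8 · 3^2 · 3^1 ≡ 249 · 9 · 3 ≡ 148 (mod 263).
So B = 148. Ivy then computes K = B^a mod q = 148^10 mod 263.
148^1 ≡ 148 (mod 263)
148^2 = (148^1)^2 ≡ 148^2 = 21904 ≡ 75 (mod 263)
148^4 = (148^2)^2 ≡ 75^2 = 5625 ≡ 102 (mod 263)
148^8 = (148^4)^2 ≡ 102^2 = 10404 ≡ 147 (mod 263)
148^10 = 148^8 · 148^2 ≡ 147 · 75 ≡ 242 (mod 263).

242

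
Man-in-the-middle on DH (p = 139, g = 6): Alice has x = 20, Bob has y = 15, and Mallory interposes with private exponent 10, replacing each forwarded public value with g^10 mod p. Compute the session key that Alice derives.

Alice receives Mallory's public value M = 6^10 mod 139 instead of the honest one.
6^1 ≡ 6 (mod 139)
6^2 = (6^1)^2 ≡ 6^2 = 36 ≡ 36 (mod 139)
6^4 = (6^2)^2 ≡ 36^2 = 1296 ≡ 45 (mod 139)
6^8 = (6^4)^2 ≡ 45^2 = 2025 ≡ 79 (mod 139)
6^10 = 6^8 · 6^2 ≡ 79 · 36 ≡ 64 (mod 139).
So M = 64. Alice computes K = M^20 mod 139.
64^1 ≡ 64 (mod 139)
64^2 = (64^1)^2 ≡ 64^2 = 4096 ≡ 65 (mod 139)
64^4 = (64^2)^2 ≡ 65^2 = 4225 ≡ 55 (mod 139)
64^8 = (64^4)^2 ≡ 55^2 = 3025 ≡ 106 (mod 139)
64^16 = (64^8)^2 ≡ 106^2 = 11236 ≡ 116 (mod 139)
64^20 = 64^16 · 64^4 ≡ 116 · 55 ≡ 125 (mod 139).

125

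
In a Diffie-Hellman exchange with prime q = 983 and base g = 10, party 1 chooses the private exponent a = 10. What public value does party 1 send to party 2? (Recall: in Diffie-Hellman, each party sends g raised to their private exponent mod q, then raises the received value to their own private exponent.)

Public value = 10^10 (mod 983).
10^1 ≡ 10 (mod 983)
10^2 = (10^1)^2 ≡ 10^2 = 100 ≡ 100 (mod 983)
10^4 = (10^2)^2 ≡ 100^2 = 10000 ≡ 170 (mod 983)
10^8 = (10^4)^2 ≡ 170^2 = 28900 ≡ 393 (mod 983)
10^10 = 10^8 · 10^2 ≡ 393 · 100 ≡ 963 (mod 983).

963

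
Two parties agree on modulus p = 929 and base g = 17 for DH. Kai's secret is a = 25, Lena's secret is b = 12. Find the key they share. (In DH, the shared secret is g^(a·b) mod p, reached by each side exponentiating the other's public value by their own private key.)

Lena sends B = g^b mod p = 17^12 mod 929.
17^1 ≡ 17 (mod 929)
17^2 = (17^1)^2 ≡ 17^2 = 289 ≡ 289 (mod 929)
17^4 = (17^2)^2 ≡ 289^2 = 83521 ≡ 840 (mod 929)
17^8 = (17^4)^2 ≡ 840^2 = 705600 ≡ 489 (mod 929)
17^12 = 17^8 · 17^4 ≡ 489 · 840 ≡ 142 (mod 929).
So B = 142. Kai then computes K = B^a mod p = 142^25 mod 929.
142^1 ≡ 142 (mod 929)
142^2 = (142^1)^2 ≡ 142^2 = 20164 ≡ 655 (mod 929)
142^4 = (142^2)^2 ≡ 655^2 = 429025 ≡ 756 (mod 929)
142^8 = (142^4)^2 ≡ 756^2 = 571536 ≡ 201 (mod 929)
142^16 = (142^8)^2 ≡ 201^2 = 40401 ≡ 454 (mod 929)
142^25 = 142^16 · 142^8 · 142^1 ≡ 454 · 201 · 142 ≡ 376 (mod 929).

376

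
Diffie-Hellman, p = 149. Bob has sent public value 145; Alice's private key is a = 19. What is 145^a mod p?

88

Shared key K = 145^19 mod 149.
145^1 ≡ 145 (mod 149)
145^2 = (145^1)^2 ≡ 145^2 = 21025 ≡ 16 (mod 149)
145^4 = (145^2)^2 ≡ 16^2 = 256 ≡ 107 (mod 149)
145^8 = (145^4)^2 ≡ 107^2 = 11449 ≡ 125 (mod 149)
145^16 = (145^8)^2 ≡ 125^2 = 15625 ≡ 129 (mod 149)
145^19 = 145^16 · 145^2 · 145^1 ≡ 129 · 16 · 145 ≡ 88 (mod 149).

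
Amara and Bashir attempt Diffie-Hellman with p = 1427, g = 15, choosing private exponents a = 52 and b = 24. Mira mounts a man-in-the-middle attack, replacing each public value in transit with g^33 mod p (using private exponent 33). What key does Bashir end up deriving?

Bashir receives Mira's public value M = 15^33 mod 1427 instead of the honest one.
15^1 ≡ 15 (mod 1427)
15^2 = (15^1)^2 ≡ 15^2 = 225 ≡ 225 (mod 1427)
15^4 = (15^2)^2 ≡ 225^2 = 50625 ≡ 680 (mod 1427)
15^8 = (15^4)^2 ≡ 680^2 = 462400 ≡ 52 (mod 1427)
15^16 = (15^8)^2 ≡ 52^2 = 2704 ≡ 1277 (mod 1427)
15^32 = (15^16)^2 ≡ 1277^2 = 1630729 ≡ 1095 (mod 1427)
15^33 = 15^32 · 15^1 ≡ 1095 · 15 ≡ 728 (mod 1427).
So M = 728. Bashir computes K = M^24 mod 1427.
728^1 ≡ 728 (mod 1427)
728^2 = (728^1)^2 ≡ 728^2 = 529984 ≡ 567 (mod 1427)
728^4 = (728^2)^2 ≡ 567^2 = 321489 ≡ 414 (mod 1427)
728^8 = (728^4)^2 ≡ 414^2 = 171396 ≡ 156 (mod 1427)
728^16 = (728^8)^2 ≡ 156^2 = 24336 ≡ 77 (mod 1427)
728^24 = 728^16 · 728^8 ≡ 77 · 156 ≡ 596 (mod 1427).

596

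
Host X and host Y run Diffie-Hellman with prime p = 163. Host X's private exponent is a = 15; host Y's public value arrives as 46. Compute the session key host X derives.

Shared key K = 46^15 mod 163.
46^1 ≡ 46 (mod 163)
46^2 = (46^1)^2 ≡ 46^2 = 2116 ≡ 160 (mod 163)
46^4 = (46^2)^2 ≡ 160^2 = 25600 ≡ 9 (mod 163)
46^8 = (46^4)^2 ≡ 9^2 = 81 ≡ 81 (mod 163)
46^15 = 46^8 · 46^4 · 46^2 · 46^1 ≡ 81 · 9 · 160 · 46 ≡ 132 (mod 163).

132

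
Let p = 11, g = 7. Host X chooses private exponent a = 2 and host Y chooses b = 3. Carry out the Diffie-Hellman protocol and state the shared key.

4

Host Y sends B = g^b mod p = 7^3 mod 11.
7^1 ≡ 7 (mod 11)
7^2 = (7^1)^2 ≡ 7^2 = 49 ≡ 5 (mod 11)
7^3 = 7^2 · 7^1 ≡ 5 · 7 ≡ 2 (mod 11).
So B = 2. Host X then computes K = B^a mod p = 2^2 mod 11.
2^1 ≡ 2 (mod 11)
2^2 = (2^1)^2 ≡ 2^2 = 4 ≡ 4 (mod 11)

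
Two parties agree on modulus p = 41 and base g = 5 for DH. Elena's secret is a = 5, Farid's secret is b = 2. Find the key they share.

40

Farid sends B = g^b mod p = 5^2 mod 41.
5^1 ≡ 5 (mod 41)
5^2 = (5^1)^2 ≡ 5^2 = 25 ≡ 25 (mod 41)
So B = 25. Elena then computes K = B^a mod p = 25^5 mod 41.
25^1 ≡ 25 (mod 41)
25^2 = (25^1)^2 ≡ 25^2 = 625 ≡ 10 (mod 41)
25^4 = (25^2)^2 ≡ 10^2 = 100 ≡ 18 (mod 41)
25^5 = 25^4 · 25^1 ≡ 18 · 25 ≡ 40 (mod 41).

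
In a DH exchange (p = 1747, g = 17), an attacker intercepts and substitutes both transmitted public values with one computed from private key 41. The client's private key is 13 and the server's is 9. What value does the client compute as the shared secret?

1403

The client receives an attacker's public value M = 17^41 mod 1747 instead of the honest one.
17^1 ≡ 17 (mod 1747)
17^2 = (17^1)^2 ≡ 17^2 = 289 ≡ 289 (mod 1747)
17^4 = (17^2)^2 ≡ 289^2 = 83521 ≡ 1412 (mod 1747)
17^8 = (17^4)^2 ≡ 1412^2 = 1993744 ≡ 417 (mod 1747)
17^16 = (17^8)^2 ≡ 417^2 = 173889 ≡ 936 (mod 1747)
17^32 = (17^16)^2 ≡ 936^2 = 876096 ≡ 849 (mod 1747)
17^41 = 17^32 · 17^8 · 17^1 ≡ 849 · 417 · 17 ≡ 146 (mod 1747).
So M = 146. The client computes K = M^13 mod 1747.
146^1 ≡ 146 (mod 1747)
146^2 = (146^1)^2 ≡ 146^2 = 21316 ≡ 352 (mod 1747)
146^4 = (146^2)^2 ≡ 352^2 = 123904 ≡ 1614 (mod 1747)
146^8 = (146^4)^2 ≡ 1614^2 = 2604996 ≡ 219 (mod 1747)
146^13 = 146^8 · 146^4 · 146^1 ≡ 219 · 1614 · 146 ≡ 1403 (mod 1747).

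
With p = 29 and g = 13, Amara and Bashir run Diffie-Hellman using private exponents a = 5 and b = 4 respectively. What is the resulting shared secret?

Amara sends A = g^a mod p = 13^5 mod 29.
13^1 ≡ 13 (mod 29)
13^2 = (13^1)^2 ≡ 13^2 = 169 ≡ 24 (mod 29)
13^4 = (13^2)^2 ≡ 24^2 = 576 ≡ 25 (mod 29)
13^5 = 13^4 · 13^1 ≡ 25 · 13 ≡ 6 (mod 29).
So A = 6. Bashir then computes K = A^b mod p = 6^4 mod 29.
6^1 ≡ 6 (mod 29)
6^2 = (6^1)^2 ≡ 6^2 = 36 ≡ 7 (mod 29)
6^4 = (6^2)^2 ≡ 7^2 = 49 ≡ 20 (mod 29)

20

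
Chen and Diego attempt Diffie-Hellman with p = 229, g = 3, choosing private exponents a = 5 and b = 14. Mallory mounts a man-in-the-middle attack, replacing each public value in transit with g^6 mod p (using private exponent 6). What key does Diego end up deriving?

43

Diego receives Mallory's public value M = 3^6 mod 229 instead of the honest one.
3^1 ≡ 3 (mod 229)
3^2 = (3^1)^2 ≡ 3^2 = 9 ≡ 9 (mod 229)
3^4 = (3^2)^2 ≡ 9^2 = 81 ≡ 81 (mod 229)
3^6 = 3^4 · 3^2 ≡ 81 · 9 ≡ 42 (mod 229).
So M = 42. Diego computes K = M^14 mod 229.
42^1 ≡ 42 (mod 229)
42^2 = (42^1)^2 ≡ 42^2 = 1764 ≡ 161 (mod 229)
42^4 = (42^2)^2 ≡ 161^2 = 25921 ≡ 44 (mod 229)
42^8 = (42^4)^2 ≡ 44^2 = 1936 ≡ 104 (mod 229)
42^14 = 42^8 · 42^4 · 42^2 ≡ 104 · 44 · 161 ≡ 43 (mod 229).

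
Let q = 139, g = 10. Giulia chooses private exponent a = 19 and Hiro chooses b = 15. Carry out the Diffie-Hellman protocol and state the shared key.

84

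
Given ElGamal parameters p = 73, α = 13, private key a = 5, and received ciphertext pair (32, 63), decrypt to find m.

Shared mask s = c₁^a mod p = 32^5 mod 73.
32^1 ≡ 32 (mod 73)
32^2 = (32^1)^2 ≡ 32^2 = 1024 ≡ 2 (mod 73)
32^4 = (32^2)^2 ≡ 2^2 = 4 ≡ 4 (mod 73)
32^5 = 32^4 · 32^1 ≡ 4 · 32 ≡ 55 (mod 73).
So s = 55; s⁻¹ ≡ 4 (mod 73).
m = c₂ · s⁻¹ mod 73 = 63 · 4 mod 73 = 33.

33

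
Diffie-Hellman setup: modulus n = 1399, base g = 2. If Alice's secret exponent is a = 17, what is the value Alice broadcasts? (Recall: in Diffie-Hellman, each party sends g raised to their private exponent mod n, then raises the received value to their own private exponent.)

965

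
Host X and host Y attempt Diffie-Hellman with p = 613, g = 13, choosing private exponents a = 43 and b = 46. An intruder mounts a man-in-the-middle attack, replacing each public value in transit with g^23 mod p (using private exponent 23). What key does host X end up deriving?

174

Host X receives an intruder's public value M = 13^23 mod 613 instead of the honest one.
13^1 ≡ 13 (mod 613)
13^2 = (13^1)^2 ≡ 13^2 = 169 ≡ 169 (mod 613)
13^4 = (13^2)^2 ≡ 169^2 = 28561 ≡ 363 (mod 613)
13^8 = (13^4)^2 ≡ 363^2 = 131769 ≡ 587 (mod 613)
13^16 = (13^8)^2 ≡ 587^2 = 344569 ≡ 63 (mod 613)
13^23 = 13^16 · 13^4 · 13^2 · 13^1 ≡ 63 · 363 · 169 · 13 ≡ 487 (mod 613).
So M = 487. Host X computes K = M^43 mod 613.
487^1 ≡ 487 (mod 613)
487^2 = (487^1)^2 ≡ 487^2 = 237169 ≡ 551 (mod 613)
487^4 = (487^2)^2 ≡ 551^2 = 303601 ≡ 166 (mod 613)
487^8 = (487^4)^2 ≡ 166^2 = 27556 ≡ 584 (mod 613)
487^16 = (487^8)^2 ≡ 584^2 = 341056 ≡ 228 (mod 613)
487^32 = (487^16)^2 ≡ 228^2 = 51984 ≡ 492 (mod 613)
487^43 = 487^32 · 487^8 · 487^2 · 487^1 ≡ 492 · 584 · 551 · 487 ≡ 174 (mod 613).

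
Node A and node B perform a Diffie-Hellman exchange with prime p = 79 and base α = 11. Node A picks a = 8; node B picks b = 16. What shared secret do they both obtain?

25

Node B sends B = α^b mod p = 11^16 mod 79.
11^1 ≡ 11 (mod 79)
11^2 = (11^1)^2 ≡ 11^2 = 121 ≡ 42 (mod 79)
11^4 = (11^2)^2 ≡ 42^2 = 1764 ≡ 26 (mod 79)
11^8 = (11^4)^2 ≡ 26^2 = 676 ≡ 44 (mod 79)
11^16 = (11^8)^2 ≡ 44^2 = 1936 ≡ 40 (mod 79)
So B = 40. Node A then computes K = B^a mod p = 40^8 mod 79.
40^1 ≡ 40 (mod 79)
40^2 = (40^1)^2 ≡ 40^2 = 1600 ≡ 20 (mod 79)
40^4 = (40^2)^2 ≡ 20^2 = 400 ≡ 5 (mod 79)
40^8 = (40^4)^2 ≡ 5^2 = 25 ≡ 25 (mod 79)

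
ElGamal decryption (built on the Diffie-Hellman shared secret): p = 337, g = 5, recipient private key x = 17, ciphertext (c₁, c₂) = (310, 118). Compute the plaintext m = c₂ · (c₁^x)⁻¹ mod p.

Shared mask s = c₁^x mod p = 310^17 mod 337.
310^1 ≡ 310 (mod 337)
310^2 = (310^1)^2 ≡ 310^2 = 96100 ≡ 55 (mod 337)
310^4 = (310^2)^2 ≡ 55^2 = 3025 ≡ 329 (mod 337)
310^8 = (310^4)^2 ≡ 329^2 = 108241 ≡ 64 (mod 337)
310^16 = (310^8)^2 ≡ 64^2 = 4096 ≡ 52 (mod 337)
310^17 = 310^16 · 310^1 ≡ 52 · 310 ≡ 281 (mod 337).
So s = 281; s⁻¹ ≡ 6 (mod 337).
m = c₂ · s⁻¹ mod 337 = 118 · 6 mod 337 = 34.

34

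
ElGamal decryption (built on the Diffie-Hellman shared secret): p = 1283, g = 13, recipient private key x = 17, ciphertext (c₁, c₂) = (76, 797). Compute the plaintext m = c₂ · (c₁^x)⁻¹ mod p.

441

Shared mask s = c₁^x mod p = 76^17 mod 1283.
76^1 ≡ 76 (mod 1283)
76^2 = (76^1)^2 ≡ 76^2 = 5776 ≡ 644 (mod 1283)
76^4 = (76^2)^2 ≡ 644^2 = 414736 ≡ 327 (mod 1283)
76^8 = (76^4)^2 ≡ 327^2 = 106929 ≡ 440 (mod 1283)
76^16 = (76^8)^2 ≡ 440^2 = 193600 ≡ 1150 (mod 1283)
76^17 = 76^16 · 76^1 ≡ 1150 · 76 ≡ 156 (mod 1283).
So s = 156; s⁻¹ ≡ 403 (mod 1283).
m = c₂ · s⁻¹ mod 1283 = 797 · 403 mod 1283 = 441.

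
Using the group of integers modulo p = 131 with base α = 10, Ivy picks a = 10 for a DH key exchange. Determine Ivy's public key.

Public value = 10^10 mod 131.
10^1 ≡ 10 (mod 131)
10^2 = (10^1)^2 ≡ 10^2 = 100 ≡ 100 (mod 131)
10^4 = (10^2)^2 ≡ 100^2 = 10000 ≡ 44 (mod 131)
10^8 = (10^4)^2 ≡ 44^2 = 1936 ≡ 102 (mod 131)
10^10 = 10^8 · 10^2 ≡ 102 · 100 ≡ 113 (mod 131).

113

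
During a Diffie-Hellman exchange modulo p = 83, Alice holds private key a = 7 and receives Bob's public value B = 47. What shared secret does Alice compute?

Shared key K = 47^7 mod 83.
47^1 ≡ 47 (mod 83)
47^2 = (47^1)^2 ≡ 47^2 = 2209 ≡ 51 (mod 83)
47^4 = (47^2)^2 ≡ 51^2 = 2601 ≡ 28 (mod 83)
47^7 = 47^4 · 47^2 · 47^1 ≡ 28 · 51 · 47 ≡ 52 (mod 83).

52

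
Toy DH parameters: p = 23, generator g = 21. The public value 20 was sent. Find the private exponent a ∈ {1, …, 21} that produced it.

Try successive powers of 21 modulo 23:
21^1 ≡ 21
21^2 ≡ 4
21^3 ≡ 15
21^4 ≡ 16
21^5 ≡ 14
21^6 ≡ 18
21^7 ≡ 10
21^8 ≡ 3
21^9 ≡ 17
21^10 ≡ 12
21^11 ≡ 22
21^12 ≡ 2
21^13 ≡ 19
21^14 ≡ 8
21^15 ≡ 7
21^16 ≡ 9
21^17 ≡ 5
21^18 ≡ 13
21^19 ≡ 20
Found: a = 19.

19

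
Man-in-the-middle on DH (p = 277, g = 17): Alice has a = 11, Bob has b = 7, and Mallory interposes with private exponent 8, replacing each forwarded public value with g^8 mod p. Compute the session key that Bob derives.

Bob receives Mallory's public value M = 17^8 mod 277 instead of the honest one.
17^1 ≡ 17 (mod 277)
17^2 = (17^1)^2 ≡ 17^2 = 289 ≡ 12 (mod 277)
17^4 = (17^2)^2 ≡ 12^2 = 144 ≡ 144 (mod 277)
17^8 = (17^4)^2 ≡ 144^2 = 20736 ≡ 238 (mod 277)
So M = 238. Bob computes K = M^7 mod 277.
238^1 ≡ 238 (mod 277)
238^2 = (238^1)^2 ≡ 238^2 = 56644 ≡ 136 (mod 277)
238^4 = (238^2)^2 ≡ 136^2 = 18496 ≡ 214 (mod 277)
238^7 = 238^4 · 238^2 · 238^1 ≡ 214 · 136 · 238 ≡ 90 (mod 277).

90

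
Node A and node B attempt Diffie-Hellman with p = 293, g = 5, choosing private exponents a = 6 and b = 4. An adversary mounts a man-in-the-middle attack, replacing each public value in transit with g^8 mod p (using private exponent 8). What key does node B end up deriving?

244

Node B receives an adversary's public value M = 5^8 mod 293 instead of the honest one.
5^1 ≡ 5 (mod 293)
5^2 = (5^1)^2 ≡ 5^2 = 25 ≡ 25 (mod 293)
5^4 = (5^2)^2 ≡ 25^2 = 625 ≡ 39 (mod 293)
5^8 = (5^4)^2 ≡ 39^2 = 1521 ≡ 56 (mod 293)
So M = 56. Node B computes K = M^4 mod 293.
56^1 ≡ 56 (mod 293)
56^2 = (56^1)^2 ≡ 56^2 = 3136 ≡ 206 (mod 293)
56^4 = (56^2)^2 ≡ 206^2 = 42436 ≡ 244 (mod 293)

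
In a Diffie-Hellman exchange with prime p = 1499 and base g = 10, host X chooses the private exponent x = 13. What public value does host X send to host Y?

76

Public value = 10^13 (mod 1499).
10^1 ≡ 10 (mod 1499)
10^2 = (10^1)^2 ≡ 10^2 = 100 ≡ 100 (mod 1499)
10^4 = (10^2)^2 ≡ 100^2 = 10000 ≡ 1006 (mod 1499)
10^8 = (10^4)^2 ≡ 1006^2 = 1012036 ≡ 211 (mod 1499)
10^13 = 10^8 · 10^4 · 10^1 ≡ 211 · 1006 · 10 ≡ 76 (mod 1499).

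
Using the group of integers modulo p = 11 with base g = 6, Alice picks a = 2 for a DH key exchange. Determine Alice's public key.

3

Public value = 6^2 mod 11.
6^1 ≡ 6 (mod 11)
6^2 = (6^1)^2 ≡ 6^2 = 36 ≡ 3 (mod 11)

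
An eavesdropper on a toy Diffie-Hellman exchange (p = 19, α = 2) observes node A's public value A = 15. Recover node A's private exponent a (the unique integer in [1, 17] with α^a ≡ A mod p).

11

Try successive powers of 2 modulo 19:
2^1 ≡ 2
2^2 ≡ 4
2^3 ≡ 8
2^4 ≡ 16
2^5 ≡ 13
2^6 ≡ 7
2^7 ≡ 14
2^8 ≡ 9
2^9 ≡ 18
2^10 ≡ 17
2^11 ≡ 15
Found: a = 11.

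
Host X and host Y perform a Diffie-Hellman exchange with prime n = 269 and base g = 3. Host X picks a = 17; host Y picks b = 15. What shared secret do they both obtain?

Host X sends A = g^a mod n = 3^17 mod 269.
3^1 ≡ 3 (mod 269)
3^2 = (3^1)^2 ≡ 3^2 = 9 ≡ 9 (mod 269)
3^4 = (3^2)^2 ≡ 9^2 = 81 ≡ 81 (mod 269)
3^8 = (3^4)^2 ≡ 81^2 = 6561 ≡ 105 (mod 269)
3^16 = (3^8)^2 ≡ 105^2 = 11025 ≡ 265 (mod 269)
3^17 = 3^16 · 3^1 ≡ 265 · 3 ≡ 257 (mod 269).
So A = 257. Host Y then computes K = A^b mod n = 257^15 mod 269.
257^1 ≡ 257 (mod 269)
257^2 = (257^1)^2 ≡ 257^2 = 66049 ≡ 144 (mod 269)
257^4 = (257^2)^2 ≡ 144^2 = 20736 ≡ 23 (mod 269)
257^8 = (257^4)^2 ≡ 23^2 = 529 ≡ 260 (mod 269)
257^15 = 257^8 · 257^4 · 257^2 · 257^1 ≡ 260 · 23 · 144 · 257 ≡ 195 (mod 269).

195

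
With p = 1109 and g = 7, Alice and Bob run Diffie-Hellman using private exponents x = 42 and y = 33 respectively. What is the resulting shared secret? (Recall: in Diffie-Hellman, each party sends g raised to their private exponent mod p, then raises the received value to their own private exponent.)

Alice sends A = g^x mod p = 7^42 mod 1109.
7^1 ≡ 7 (mod 1109)
7^2 = (7^1)^2 ≡ 7^2 = 49 ≡ 49 (mod 1109)
7^4 = (7^2)^2 ≡ 49^2 = 2401 ≡ 183 (mod 1109)
7^8 = (7^4)^2 ≡ 183^2 = 33489 ≡ 219 (mod 1109)
7^16 = (7^8)^2 ≡ 219^2 = 47961 ≡ 274 (mod 1109)
7^32 = (7^16)^2 ≡ 274^2 = 75076 ≡ 773 (mod 1109)
7^42 = 7^32 · 7^8 · 7^2 ≡ 773 · 219 · 49 ≡ 852 (mod 1109).
So A = 852. Bob then computes K = A^y mod p = 852^33 mod 1109.
852^1 ≡ 852 (mod 1109)
852^2 = (852^1)^2 ≡ 852^2 = 725904 ≡ 618 (mod 1109)
852^4 = (852^2)^2 ≡ 618^2 = 381924 ≡ 428 (mod 1109)
852^8 = (852^4)^2 ≡ 428^2 = 183184 ≡ 199 (mod 1109)
852^16 = (852^8)^2 ≡ 199^2 = 39601 ≡ 786 (mod 1109)
852^32 = (852^16)^2 ≡ 786^2 = 617796 ≡ 83 (mod 1109)
852^33 = 852^32 · 852^1 ≡ 83 · 852 ≡ 849 (mod 1109).

849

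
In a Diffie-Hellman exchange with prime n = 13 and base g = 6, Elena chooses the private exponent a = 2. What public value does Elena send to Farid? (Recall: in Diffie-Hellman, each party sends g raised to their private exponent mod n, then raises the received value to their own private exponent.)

10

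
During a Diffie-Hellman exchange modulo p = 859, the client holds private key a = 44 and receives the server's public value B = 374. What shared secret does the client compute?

Shared key K = 374^44 mod 859.
374^1 ≡ 374 (mod 859)
374^2 = (374^1)^2 ≡ 374^2 = 139876 ≡ 718 (mod 859)
374^4 = (374^2)^2 ≡ 718^2 = 515524 ≡ 124 (mod 859)
374^8 = (374^4)^2 ≡ 124^2 = 15376 ≡ 773 (mod 859)
374^16 = (374^8)^2 ≡ 773^2 = 597529 ≡ 524 (mod 859)
374^32 = (374^16)^2 ≡ 524^2 = 274576 ≡ 555 (mod 859)
374^44 = 374^32 · 374^8 · 374^4 ≡ 555 · 773 · 124 ≡ 849 (mod 859).

849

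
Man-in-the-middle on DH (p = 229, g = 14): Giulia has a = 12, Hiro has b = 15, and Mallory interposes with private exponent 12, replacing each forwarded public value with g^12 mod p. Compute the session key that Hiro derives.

Hiro receives Mallory's public value M = 14^12 mod 229 instead of the honest one.
14^1 ≡ 14 (mod 229)
14^2 = (14^1)^2 ≡ 14^2 = 196 ≡ 196 (mod 229)
14^4 = (14^2)^2 ≡ 196^2 = 38416 ≡ 173 (mod 229)
14^8 = (14^4)^2 ≡ 173^2 = 29929 ≡ 159 (mod 229)
14^12 = 14^8 · 14^4 ≡ 159 · 173 ≡ 27 (mod 229).
So M = 27. Hiro computes K = M^15 mod 229.
27^1 ≡ 27 (mod 229)
27^2 = (27^1)^2 ≡ 27^2 = 729 ≡ 42 (mod 229)
27^4 = (27^2)^2 ≡ 42^2 = 1764 ≡ 161 (mod 229)
27^8 = (27^4)^2 ≡ 161^2 = 25921 ≡ 44 (mod 229)
27^15 = 27^8 · 27^4 · 27^2 · 27^1 ≡ 44 · 161 · 42 · 27 ≡ 165 (mod 229).

165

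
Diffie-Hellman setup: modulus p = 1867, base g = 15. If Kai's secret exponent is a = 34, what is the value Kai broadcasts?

Public value = 15^34 mod 1867.
15^1 ≡ 15 (mod 1867)
15^2 = (15^1)^2 ≡ 15^2 = 225 ≡ 225 (mod 1867)
15^4 = (15^2)^2 ≡ 225^2 = 50625 ≡ 216 (mod 1867)
15^8 = (15^4)^2 ≡ 216^2 = 46656 ≡ 1848 (mod 1867)
15^16 = (15^8)^2 ≡ 1848^2 = 3415104 ≡ 361 (mod 1867)
15^32 = (15^16)^2 ≡ 361^2 = 130321 ≡ 1498 (mod 1867)
15^34 = 15^32 · 15^2 ≡ 1498 · 225 ≡ 990 (mod 1867).

990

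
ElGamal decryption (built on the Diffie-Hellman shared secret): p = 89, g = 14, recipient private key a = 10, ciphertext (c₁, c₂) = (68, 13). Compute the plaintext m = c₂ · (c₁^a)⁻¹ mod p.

63

Shared mask s = c₁^a mod p = 68^10 mod 89.
68^1 ≡ 68 (mod 89)
68^2 = (68^1)^2 ≡ 68^2 = 4624 ≡ 85 (mod 89)
68^4 = (68^2)^2 ≡ 85^2 = 7225 ≡ 16 (mod 89)
68^8 = (68^4)^2 ≡ 16^2 = 256 ≡ 78 (mod 89)
68^10 = 68^8 · 68^2 ≡ 78 · 85 ≡ 44 (mod 89).
So s = 44; s⁻¹ ≡ 87 (mod 89).
m = c₂ · s⁻¹ mod 89 = 13 · 87 mod 89 = 63.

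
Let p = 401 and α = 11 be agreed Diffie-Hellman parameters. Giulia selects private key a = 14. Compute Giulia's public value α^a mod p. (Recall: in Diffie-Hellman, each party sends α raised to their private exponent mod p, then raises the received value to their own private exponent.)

Public value = 11^14 mod 401.
11^1 ≡ 11 (mod 401)
11^2 = (11^1)^2 ≡ 11^2 = 121 ≡ 121 (mod 401)
11^4 = (11^2)^2 ≡ 121^2 = 14641 ≡ 205 (mod 401)
11^8 = (11^4)^2 ≡ 205^2 = 42025 ≡ 321 (mod 401)
11^14 = 11^8 · 11^4 · 11^2 ≡ 321 · 205 · 121 ≡ 149 (mod 401).

149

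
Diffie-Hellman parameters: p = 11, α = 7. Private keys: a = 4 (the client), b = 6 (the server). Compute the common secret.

3

The client sends A = α^a mod p = 7^4 mod 11.
7^1 ≡ 7 (mod 11)
7^2 = (7^1)^2 ≡ 7^2 = 49 ≡ 5 (mod 11)
7^4 = (7^2)^2 ≡ 5^2 = 25 ≡ 3 (mod 11)
So A = 3. The server then computes K = A^b mod p = 3^6 mod 11.
3^1 ≡ 3 (mod 11)
3^2 = (3^1)^2 ≡ 3^2 = 9 ≡ 9 (mod 11)
3^4 = (3^2)^2 ≡ 9^2 = 81 ≡ 4 (mod 11)
3^6 = 3^4 · 3^2 ≡ 4 · 9 ≡ 3 (mod 11).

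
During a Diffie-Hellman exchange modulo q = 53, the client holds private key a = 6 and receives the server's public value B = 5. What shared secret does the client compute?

Shared key K = 5^6 mod 53.
5^1 ≡ 5 (mod 53)
5^2 = (5^1)^2 ≡ 5^2 = 25 ≡ 25 (mod 53)
5^4 = (5^2)^2 ≡ 25^2 = 625 ≡ 42 (mod 53)
5^6 = 5^4 · 5^2 ≡ 42 · 25 ≡ 43 (mod 53).

43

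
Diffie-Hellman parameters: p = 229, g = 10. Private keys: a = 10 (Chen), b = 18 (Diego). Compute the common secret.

161

Chen sends A = g^a mod p = 10^10 mod 229.
10^1 ≡ 10 (mod 229)
10^2 = (10^1)^2 ≡ 10^2 = 100 ≡ 100 (mod 229)
10^4 = (10^2)^2 ≡ 100^2 = 10000 ≡ 153 (mod 229)
10^8 = (10^4)^2 ≡ 153^2 = 23409 ≡ 51 (mod 229)
10^10 = 10^8 · 10^2 ≡ 51 · 100 ≡ 62 (mod 229).
So A = 62. Diego then computes K = A^b mod p = 62^18 mod 229.
62^1 ≡ 62 (mod 229)
62^2 = (62^1)^2 ≡ 62^2 = 3844 ≡ 180 (mod 229)
62^4 = (62^2)^2 ≡ 180^2 = 32400 ≡ 111 (mod 229)
62^8 = (62^4)^2 ≡ 111^2 = 12321 ≡ 184 (mod 229)
62^16 = (62^8)^2 ≡ 184^2 = 33856 ≡ 193 (mod 229)
62^18 = 62^16 · 62^2 ≡ 193 · 180 ≡ 161 (mod 229).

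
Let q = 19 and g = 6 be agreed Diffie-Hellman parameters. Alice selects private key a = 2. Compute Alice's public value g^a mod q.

Public value = 6^2 mod 19.
6^1 ≡ 6 (mod 19)
6^2 = (6^1)^2 ≡ 6^2 = 36 ≡ 17 (mod 19)

17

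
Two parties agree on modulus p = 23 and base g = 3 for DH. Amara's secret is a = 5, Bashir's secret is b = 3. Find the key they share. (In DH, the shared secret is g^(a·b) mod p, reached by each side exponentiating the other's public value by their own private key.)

12

Bashir sends B = g^b mod p = 3^3 mod 23.
3^1 ≡ 3 (mod 23)
3^2 = (3^1)^2 ≡ 3^2 = 9 ≡ 9 (mod 23)
3^3 = 3^2 · 3^1 ≡ 9 · 3 ≡ 4 (mod 23).
So B = 4. Amara then computes K = B^a mod p = 4^5 mod 23.
4^1 ≡ 4 (mod 23)
4^2 = (4^1)^2 ≡ 4^2 = 16 ≡ 16 (mod 23)
4^4 = (4^2)^2 ≡ 16^2 = 256 ≡ 3 (mod 23)
4^5 = 4^4 · 4^1 ≡ 3 · 4 ≡ 12 (mod 23).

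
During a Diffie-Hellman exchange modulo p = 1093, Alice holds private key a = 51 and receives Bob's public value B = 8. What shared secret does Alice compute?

411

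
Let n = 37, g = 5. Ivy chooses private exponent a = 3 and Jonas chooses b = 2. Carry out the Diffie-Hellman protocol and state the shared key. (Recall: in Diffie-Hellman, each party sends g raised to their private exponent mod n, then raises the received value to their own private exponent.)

11

Jonas sends B = g^b mod n = 5^2 mod 37.
5^1 ≡ 5 (mod 37)
5^2 = (5^1)^2 ≡ 5^2 = 25 ≡ 25 (mod 37)
So B = 25. Ivy then computes K = B^a mod n = 25^3 mod 37.
25^1 ≡ 25 (mod 37)
25^2 = (25^1)^2 ≡ 25^2 = 625 ≡ 33 (mod 37)
25^3 = 25^2 · 25^1 ≡ 33 · 25 ≡ 11 (mod 37).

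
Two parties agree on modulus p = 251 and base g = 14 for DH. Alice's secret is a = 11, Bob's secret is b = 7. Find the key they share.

Bob sends B = g^b mod p = 14^7 mod 251.
14^1 ≡ 14 (mod 251)
14^2 = (14^1)^2 ≡ 14^2 = 196 ≡ 196 (mod 251)
14^4 = (14^2)^2 ≡ 196^2 = 38416 ≡ 13 (mod 251)
14^7 = 14^4 · 14^2 · 14^1 ≡ 13 · 196 · 14 ≡ 30 (mod 251).
So B = 30. Alice then computes K = B^a mod p = 30^11 mod 251.
30^1 ≡ 30 (mod 251)
30^2 = (30^1)^2 ≡ 30^2 = 900 ≡ 147 (mod 251)
30^4 = (30^2)^2 ≡ 147^2 = 21609 ≡ 23 (mod 251)
30^8 = (30^4)^2 ≡ 23^2 = 529 ≡ 27 (mod 251)
30^11 = 30^8 · 30^2 · 30^1 ≡ 27 · 147 · 30 ≡ 96 (mod 251).

96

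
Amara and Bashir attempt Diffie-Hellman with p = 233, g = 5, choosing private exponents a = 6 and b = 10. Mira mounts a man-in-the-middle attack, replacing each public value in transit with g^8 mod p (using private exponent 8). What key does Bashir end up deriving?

38

Bashir receives Mira's public value M = 5^8 mod 233 instead of the honest one.
5^1 ≡ 5 (mod 233)
5^2 = (5^1)^2 ≡ 5^2 = 25 ≡ 25 (mod 233)
5^4 = (5^2)^2 ≡ 25^2 = 625 ≡ 159 (mod 233)
5^8 = (5^4)^2 ≡ 159^2 = 25281 ≡ 117 (mod 233)
So M = 117. Bashir computes K = M^10 mod 233.
117^1 ≡ 117 (mod 233)
117^2 = (117^1)^2 ≡ 117^2 = 13689 ≡ 175 (mod 233)
117^4 = (117^2)^2 ≡ 175^2 = 30625 ≡ 102 (mod 233)
117^8 = (117^4)^2 ≡ 102^2 = 10404 ≡ 152 (mod 233)
117^10 = 117^8 · 117^2 ≡ 152 · 175 ≡ 38 (mod 233).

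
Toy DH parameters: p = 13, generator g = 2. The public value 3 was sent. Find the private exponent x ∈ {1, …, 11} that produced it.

Try successive powers of 2 modulo 13:
2^1 ≡ 2
2^2 ≡ 4
2^3 ≡ 8
2^4 ≡ 3
Found: x = 4.

4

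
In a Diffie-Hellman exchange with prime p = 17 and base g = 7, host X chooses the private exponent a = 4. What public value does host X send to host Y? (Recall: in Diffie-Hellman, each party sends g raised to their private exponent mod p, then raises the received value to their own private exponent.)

Public value = 7^4 mod 17.
7^1 ≡ 7 (mod 17)
7^2 = (7^1)^2 ≡ 7^2 = 49 ≡ 15 (mod 17)
7^4 = (7^2)^2 ≡ 15^2 = 225 ≡ 4 (mod 17)

4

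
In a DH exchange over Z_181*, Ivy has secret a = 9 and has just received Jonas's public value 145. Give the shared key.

Shared key K = 145^9 mod 181.
145^1 ≡ 145 (mod 181)
145^2 = (145^1)^2 ≡ 145^2 = 21025 ≡ 29 (mod 181)
145^4 = (145^2)^2 ≡ 29^2 = 841 ≡ 117 (mod 181)
145^8 = (145^4)^2 ≡ 117^2 = 13689 ≡ 114 (mod 181)
145^9 = 145^8 · 145^1 ≡ 114 · 145 ≡ 59 (mod 181).

59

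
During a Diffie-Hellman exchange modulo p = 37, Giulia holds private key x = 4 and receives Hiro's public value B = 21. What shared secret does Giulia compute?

9

Shared key K = 21^4 mod 37.
21^1 ≡ 21 (mod 37)
21^2 = (21^1)^2 ≡ 21^2 = 441 ≡ 34 (mod 37)
21^4 = (21^2)^2 ≡ 34^2 = 1156 ≡ 9 (mod 37)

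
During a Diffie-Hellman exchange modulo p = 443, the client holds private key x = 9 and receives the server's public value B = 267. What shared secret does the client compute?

Shared key K = 267^9 mod 443.
267^1 ≡ 267 (mod 443)
267^2 = (267^1)^2 ≡ 267^2 = 71289 ≡ 409 (mod 443)
267^4 = (267^2)^2 ≡ 409^2 = 167281 ≡ 270 (mod 443)
267^8 = (267^4)^2 ≡ 270^2 = 72900 ≡ 248 (mod 443)
267^9 = 267^8 · 267^1 ≡ 248 · 267 ≡ 209 (mod 443).

209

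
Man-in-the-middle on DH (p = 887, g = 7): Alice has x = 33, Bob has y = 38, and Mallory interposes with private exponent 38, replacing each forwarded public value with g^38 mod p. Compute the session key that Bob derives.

Bob receives Mallory's public value M = 7^38 mod 887 instead of the honest one.
7^1 ≡ 7 (mod 887)
7^2 = (7^1)^2 ≡ 7^2 = 49 ≡ 49 (mod 887)
7^4 = (7^2)^2 ≡ 49^2 = 2401 ≡ 627 (mod 887)
7^8 = (7^4)^2 ≡ 627^2 = 393129 ≡ 188 (mod 887)
7^16 = (7^8)^2 ≡ 188^2 = 35344 ≡ 751 (mod 887)
7^32 = (7^16)^2 ≡ 751^2 = 564001 ≡ 756 (mod 887)
7^38 = 7^32 · 7^4 · 7^2 ≡ 756 · 627 · 49 ≡ 493 (mod 887).
So M = 493. Bob computes K = M^38 mod 887.
493^1 ≡ 493 (mod 887)
493^2 = (493^1)^2 ≡ 493^2 = 243049 ≡ 11 (mod 887)
493^4 = (493^2)^2 ≡ 11^2 = 121 ≡ 121 (mod 887)
493^8 = (493^4)^2 ≡ 121^2 = 14641 ≡ 449 (mod 887)
493^16 = (493^8)^2 ≡ 449^2 = 201601 ≡ 252 (mod 887)
493^32 = (493^16)^2 ≡ 252^2 = 63504 ≡ 527 (mod 887)
493^38 = 493^32 · 493^4 · 493^2 ≡ 527 · 121 · 11 ≡ 707 (mod 887).

707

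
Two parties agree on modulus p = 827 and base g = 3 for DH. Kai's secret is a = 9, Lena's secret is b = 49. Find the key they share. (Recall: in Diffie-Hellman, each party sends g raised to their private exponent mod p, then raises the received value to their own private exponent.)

417

Lena sends B = g^b mod p = 3^49 mod 827.
3^1 ≡ 3 (mod 827)
3^2 = (3^1)^2 ≡ 3^2 = 9 ≡ 9 (mod 827)
3^4 = (3^2)^2 ≡ 9^2 = 81 ≡ 81 (mod 827)
3^8 = (3^4)^2 ≡ 81^2 = 6561 ≡ 772 (mod 827)
3^16 = (3^8)^2 ≡ 772^2 = 595984 ≡ 544 (mod 827)
3^32 = (3^16)^2 ≡ 544^2 = 295936 ≡ 697 (mod 827)
3^49 = 3^32 · 3^16 · 3^1 ≡ 697 · 544 · 3 ≡ 379 (mod 827).
So B = 379. Kai then computes K = B^a mod p = 379^9 mod 827.
379^1 ≡ 379 (mod 827)
379^2 = (379^1)^2 ≡ 379^2 = 143641 ≡ 570 (mod 827)
379^4 = (379^2)^2 ≡ 570^2 = 324900 ≡ 716 (mod 827)
379^8 = (379^4)^2 ≡ 716^2 = 512656 ≡ 743 (mod 827)
379^9 = 379^8 · 379^1 ≡ 743 · 379 ≡ 417 (mod 827).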